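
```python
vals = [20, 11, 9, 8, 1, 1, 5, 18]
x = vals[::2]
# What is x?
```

vals has length 8. The slice vals[::2] selects indices [0, 2, 4, 6] (0->20, 2->9, 4->1, 6->5), giving [20, 9, 1, 5].

[20, 9, 1, 5]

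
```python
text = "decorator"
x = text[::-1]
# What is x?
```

text has length 9. The slice text[::-1] selects indices [8, 7, 6, 5, 4, 3, 2, 1, 0] (8->'r', 7->'o', 6->'t', 5->'a', 4->'r', 3->'o', 2->'c', 1->'e', 0->'d'), giving 'rotaroced'.

'rotaroced'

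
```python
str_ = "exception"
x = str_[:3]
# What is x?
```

str_ has length 9. The slice str_[:3] selects indices [0, 1, 2] (0->'e', 1->'x', 2->'c'), giving 'exc'.

'exc'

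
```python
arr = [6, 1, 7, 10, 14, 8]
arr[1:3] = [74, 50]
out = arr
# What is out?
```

arr starts as [6, 1, 7, 10, 14, 8] (length 6). The slice arr[1:3] covers indices [1, 2] with values [1, 7]. Replacing that slice with [74, 50] (same length) produces [6, 74, 50, 10, 14, 8].

[6, 74, 50, 10, 14, 8]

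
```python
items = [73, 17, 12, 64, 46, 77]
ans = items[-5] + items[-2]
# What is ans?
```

items has length 6. Negative index -5 maps to positive index 6 + (-5) = 1. items[1] = 17.
items has length 6. Negative index -2 maps to positive index 6 + (-2) = 4. items[4] = 46.
Sum: 17 + 46 = 63.

63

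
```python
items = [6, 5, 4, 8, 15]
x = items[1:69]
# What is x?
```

items has length 5. The slice items[1:69] selects indices [1, 2, 3, 4] (1->5, 2->4, 3->8, 4->15), giving [5, 4, 8, 15].

[5, 4, 8, 15]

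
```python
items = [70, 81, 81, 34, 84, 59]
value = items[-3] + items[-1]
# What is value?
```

items has length 6. Negative index -3 maps to positive index 6 + (-3) = 3. items[3] = 34.
items has length 6. Negative index -1 maps to positive index 6 + (-1) = 5. items[5] = 59.
Sum: 34 + 59 = 93.

93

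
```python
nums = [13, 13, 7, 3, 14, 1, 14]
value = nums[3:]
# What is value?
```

nums has length 7. The slice nums[3:] selects indices [3, 4, 5, 6] (3->3, 4->14, 5->1, 6->14), giving [3, 14, 1, 14].

[3, 14, 1, 14]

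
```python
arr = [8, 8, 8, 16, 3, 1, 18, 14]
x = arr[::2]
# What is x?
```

arr has length 8. The slice arr[::2] selects indices [0, 2, 4, 6] (0->8, 2->8, 4->3, 6->18), giving [8, 8, 3, 18].

[8, 8, 3, 18]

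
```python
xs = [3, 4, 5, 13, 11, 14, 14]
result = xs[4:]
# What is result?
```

xs has length 7. The slice xs[4:] selects indices [4, 5, 6] (4->11, 5->14, 6->14), giving [11, 14, 14].

[11, 14, 14]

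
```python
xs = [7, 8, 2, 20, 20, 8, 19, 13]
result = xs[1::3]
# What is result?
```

xs has length 8. The slice xs[1::3] selects indices [1, 4, 7] (1->8, 4->20, 7->13), giving [8, 20, 13].

[8, 20, 13]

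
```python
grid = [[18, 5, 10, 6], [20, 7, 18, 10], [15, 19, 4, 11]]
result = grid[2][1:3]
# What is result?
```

grid[2] = [15, 19, 4, 11]. grid[2] has length 4. The slice grid[2][1:3] selects indices [1, 2] (1->19, 2->4), giving [19, 4].

[19, 4]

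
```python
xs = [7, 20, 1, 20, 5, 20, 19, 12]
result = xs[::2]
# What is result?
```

xs has length 8. The slice xs[::2] selects indices [0, 2, 4, 6] (0->7, 2->1, 4->5, 6->19), giving [7, 1, 5, 19].

[7, 1, 5, 19]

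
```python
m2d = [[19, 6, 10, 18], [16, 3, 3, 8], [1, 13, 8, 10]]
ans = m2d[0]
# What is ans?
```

m2d has 3 rows. Row 0 is [19, 6, 10, 18].

[19, 6, 10, 18]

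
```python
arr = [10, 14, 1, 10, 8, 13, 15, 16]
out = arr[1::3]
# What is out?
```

arr has length 8. The slice arr[1::3] selects indices [1, 4, 7] (1->14, 4->8, 7->16), giving [14, 8, 16].

[14, 8, 16]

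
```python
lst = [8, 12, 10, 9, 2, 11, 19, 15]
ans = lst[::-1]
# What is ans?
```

lst has length 8. The slice lst[::-1] selects indices [7, 6, 5, 4, 3, 2, 1, 0] (7->15, 6->19, 5->11, 4->2, 3->9, 2->10, 1->12, 0->8), giving [15, 19, 11, 2, 9, 10, 12, 8].

[15, 19, 11, 2, 9, 10, 12, 8]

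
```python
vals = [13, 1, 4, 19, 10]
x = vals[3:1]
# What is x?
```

vals has length 5. The slice vals[3:1] resolves to an empty index range, so the result is [].

[]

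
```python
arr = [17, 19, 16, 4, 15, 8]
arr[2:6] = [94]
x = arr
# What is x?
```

arr starts as [17, 19, 16, 4, 15, 8] (length 6). The slice arr[2:6] covers indices [2, 3, 4, 5] with values [16, 4, 15, 8]. Replacing that slice with [94] (different length) produces [17, 19, 94].

[17, 19, 94]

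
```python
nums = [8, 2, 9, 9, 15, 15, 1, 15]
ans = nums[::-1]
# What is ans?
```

nums has length 8. The slice nums[::-1] selects indices [7, 6, 5, 4, 3, 2, 1, 0] (7->15, 6->1, 5->15, 4->15, 3->9, 2->9, 1->2, 0->8), giving [15, 1, 15, 15, 9, 9, 2, 8].

[15, 1, 15, 15, 9, 9, 2, 8]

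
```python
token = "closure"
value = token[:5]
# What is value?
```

token has length 7. The slice token[:5] selects indices [0, 1, 2, 3, 4] (0->'c', 1->'l', 2->'o', 3->'s', 4->'u'), giving 'closu'.

'closu'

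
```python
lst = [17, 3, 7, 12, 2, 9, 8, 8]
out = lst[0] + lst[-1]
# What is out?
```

lst has length 8. lst[0] = 17.
lst has length 8. Negative index -1 maps to positive index 8 + (-1) = 7. lst[7] = 8.
Sum: 17 + 8 = 25.

25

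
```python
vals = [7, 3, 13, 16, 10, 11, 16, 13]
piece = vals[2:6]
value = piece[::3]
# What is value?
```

vals has length 8. The slice vals[2:6] selects indices [2, 3, 4, 5] (2->13, 3->16, 4->10, 5->11), giving [13, 16, 10, 11]. So piece = [13, 16, 10, 11]. piece has length 4. The slice piece[::3] selects indices [0, 3] (0->13, 3->11), giving [13, 11].

[13, 11]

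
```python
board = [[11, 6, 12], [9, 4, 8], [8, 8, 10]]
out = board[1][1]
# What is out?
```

board[1] = [9, 4, 8]. Taking column 1 of that row yields 4.

4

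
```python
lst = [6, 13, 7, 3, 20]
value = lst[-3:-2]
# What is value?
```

lst has length 5. The slice lst[-3:-2] selects indices [2] (2->7), giving [7].

[7]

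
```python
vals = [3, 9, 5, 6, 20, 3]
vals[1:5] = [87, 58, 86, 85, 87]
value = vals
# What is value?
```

vals starts as [3, 9, 5, 6, 20, 3] (length 6). The slice vals[1:5] covers indices [1, 2, 3, 4] with values [9, 5, 6, 20]. Replacing that slice with [87, 58, 86, 85, 87] (different length) produces [3, 87, 58, 86, 85, 87, 3].

[3, 87, 58, 86, 85, 87, 3]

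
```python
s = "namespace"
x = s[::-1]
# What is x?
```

s has length 9. The slice s[::-1] selects indices [8, 7, 6, 5, 4, 3, 2, 1, 0] (8->'e', 7->'c', 6->'a', 5->'p', 4->'s', 3->'e', 2->'m', 1->'a', 0->'n'), giving 'ecapseman'.

'ecapseman'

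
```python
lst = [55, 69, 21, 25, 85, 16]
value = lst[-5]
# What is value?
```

lst has length 6. Negative index -5 maps to positive index 6 + (-5) = 1. lst[1] = 69.

69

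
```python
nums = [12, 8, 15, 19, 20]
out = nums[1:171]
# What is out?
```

nums has length 5. The slice nums[1:171] selects indices [1, 2, 3, 4] (1->8, 2->15, 3->19, 4->20), giving [8, 15, 19, 20].

[8, 15, 19, 20]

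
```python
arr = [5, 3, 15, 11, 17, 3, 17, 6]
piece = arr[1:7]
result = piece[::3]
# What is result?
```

arr has length 8. The slice arr[1:7] selects indices [1, 2, 3, 4, 5, 6] (1->3, 2->15, 3->11, 4->17, 5->3, 6->17), giving [3, 15, 11, 17, 3, 17]. So piece = [3, 15, 11, 17, 3, 17]. piece has length 6. The slice piece[::3] selects indices [0, 3] (0->3, 3->17), giving [3, 17].

[3, 17]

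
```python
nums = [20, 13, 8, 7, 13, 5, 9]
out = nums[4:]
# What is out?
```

nums has length 7. The slice nums[4:] selects indices [4, 5, 6] (4->13, 5->5, 6->9), giving [13, 5, 9].

[13, 5, 9]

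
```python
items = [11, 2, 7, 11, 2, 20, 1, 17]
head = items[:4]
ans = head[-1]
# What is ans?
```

items has length 8. The slice items[:4] selects indices [0, 1, 2, 3] (0->11, 1->2, 2->7, 3->11), giving [11, 2, 7, 11]. So head = [11, 2, 7, 11]. Then head[-1] = 11.

11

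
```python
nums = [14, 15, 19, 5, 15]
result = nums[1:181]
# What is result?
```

nums has length 5. The slice nums[1:181] selects indices [1, 2, 3, 4] (1->15, 2->19, 3->5, 4->15), giving [15, 19, 5, 15].

[15, 19, 5, 15]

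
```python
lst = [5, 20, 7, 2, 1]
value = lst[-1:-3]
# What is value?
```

lst has length 5. The slice lst[-1:-3] resolves to an empty index range, so the result is [].

[]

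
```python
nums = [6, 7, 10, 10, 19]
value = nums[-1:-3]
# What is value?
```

nums has length 5. The slice nums[-1:-3] resolves to an empty index range, so the result is [].

[]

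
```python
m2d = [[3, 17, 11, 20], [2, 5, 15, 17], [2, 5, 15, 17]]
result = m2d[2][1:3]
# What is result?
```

m2d[2] = [2, 5, 15, 17]. m2d[2] has length 4. The slice m2d[2][1:3] selects indices [1, 2] (1->5, 2->15), giving [5, 15].

[5, 15]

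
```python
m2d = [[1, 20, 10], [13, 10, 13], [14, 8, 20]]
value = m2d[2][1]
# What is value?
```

m2d[2] = [14, 8, 20]. Taking column 1 of that row yields 8.

8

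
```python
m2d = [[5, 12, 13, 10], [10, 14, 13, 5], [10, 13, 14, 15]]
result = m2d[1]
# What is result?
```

m2d has 3 rows. Row 1 is [10, 14, 13, 5].

[10, 14, 13, 5]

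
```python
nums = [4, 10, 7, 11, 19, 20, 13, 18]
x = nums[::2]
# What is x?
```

nums has length 8. The slice nums[::2] selects indices [0, 2, 4, 6] (0->4, 2->7, 4->19, 6->13), giving [4, 7, 19, 13].

[4, 7, 19, 13]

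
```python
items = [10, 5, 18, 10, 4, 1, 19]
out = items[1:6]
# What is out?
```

items has length 7. The slice items[1:6] selects indices [1, 2, 3, 4, 5] (1->5, 2->18, 3->10, 4->4, 5->1), giving [5, 18, 10, 4, 1].

[5, 18, 10, 4, 1]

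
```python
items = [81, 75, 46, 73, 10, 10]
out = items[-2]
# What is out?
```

items has length 6. Negative index -2 maps to positive index 6 + (-2) = 4. items[4] = 10.

10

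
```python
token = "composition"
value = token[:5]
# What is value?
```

token has length 11. The slice token[:5] selects indices [0, 1, 2, 3, 4] (0->'c', 1->'o', 2->'m', 3->'p', 4->'o'), giving 'compo'.

'compo'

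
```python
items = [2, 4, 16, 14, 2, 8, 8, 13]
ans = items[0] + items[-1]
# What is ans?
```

items has length 8. items[0] = 2.
items has length 8. Negative index -1 maps to positive index 8 + (-1) = 7. items[7] = 13.
Sum: 2 + 13 = 15.

15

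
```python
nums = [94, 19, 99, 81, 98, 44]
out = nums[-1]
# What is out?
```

nums has length 6. Negative index -1 maps to positive index 6 + (-1) = 5. nums[5] = 44.

44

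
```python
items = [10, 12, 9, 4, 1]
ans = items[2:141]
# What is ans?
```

items has length 5. The slice items[2:141] selects indices [2, 3, 4] (2->9, 3->4, 4->1), giving [9, 4, 1].

[9, 4, 1]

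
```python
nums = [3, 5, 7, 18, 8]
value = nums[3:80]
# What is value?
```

nums has length 5. The slice nums[3:80] selects indices [3, 4] (3->18, 4->8), giving [18, 8].

[18, 8]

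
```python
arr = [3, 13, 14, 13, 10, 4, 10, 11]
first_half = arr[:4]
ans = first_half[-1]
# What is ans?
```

arr has length 8. The slice arr[:4] selects indices [0, 1, 2, 3] (0->3, 1->13, 2->14, 3->13), giving [3, 13, 14, 13]. So first_half = [3, 13, 14, 13]. Then first_half[-1] = 13.

13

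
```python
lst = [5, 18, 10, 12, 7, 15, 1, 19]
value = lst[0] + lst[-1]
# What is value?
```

lst has length 8. lst[0] = 5.
lst has length 8. Negative index -1 maps to positive index 8 + (-1) = 7. lst[7] = 19.
Sum: 5 + 19 = 24.

24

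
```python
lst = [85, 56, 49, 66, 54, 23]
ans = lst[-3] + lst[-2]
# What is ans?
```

lst has length 6. Negative index -3 maps to positive index 6 + (-3) = 3. lst[3] = 66.
lst has length 6. Negative index -2 maps to positive index 6 + (-2) = 4. lst[4] = 54.
Sum: 66 + 54 = 120.

120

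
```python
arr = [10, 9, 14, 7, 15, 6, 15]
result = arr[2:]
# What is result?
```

arr has length 7. The slice arr[2:] selects indices [2, 3, 4, 5, 6] (2->14, 3->7, 4->15, 5->6, 6->15), giving [14, 7, 15, 6, 15].

[14, 7, 15, 6, 15]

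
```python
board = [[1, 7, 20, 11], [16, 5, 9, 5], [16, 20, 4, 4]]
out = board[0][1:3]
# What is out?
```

board[0] = [1, 7, 20, 11]. board[0] has length 4. The slice board[0][1:3] selects indices [1, 2] (1->7, 2->20), giving [7, 20].

[7, 20]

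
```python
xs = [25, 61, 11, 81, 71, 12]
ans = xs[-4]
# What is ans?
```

xs has length 6. Negative index -4 maps to positive index 6 + (-4) = 2. xs[2] = 11.

11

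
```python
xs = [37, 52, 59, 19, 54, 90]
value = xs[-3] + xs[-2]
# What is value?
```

xs has length 6. Negative index -3 maps to positive index 6 + (-3) = 3. xs[3] = 19.
xs has length 6. Negative index -2 maps to positive index 6 + (-2) = 4. xs[4] = 54.
Sum: 19 + 54 = 73.

73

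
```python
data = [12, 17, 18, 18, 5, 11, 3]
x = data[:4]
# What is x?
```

data has length 7. The slice data[:4] selects indices [0, 1, 2, 3] (0->12, 1->17, 2->18, 3->18), giving [12, 17, 18, 18].

[12, 17, 18, 18]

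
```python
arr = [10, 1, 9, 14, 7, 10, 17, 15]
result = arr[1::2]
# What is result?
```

arr has length 8. The slice arr[1::2] selects indices [1, 3, 5, 7] (1->1, 3->14, 5->10, 7->15), giving [1, 14, 10, 15].

[1, 14, 10, 15]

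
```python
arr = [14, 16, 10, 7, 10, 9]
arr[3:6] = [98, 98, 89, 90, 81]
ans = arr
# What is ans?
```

arr starts as [14, 16, 10, 7, 10, 9] (length 6). The slice arr[3:6] covers indices [3, 4, 5] with values [7, 10, 9]. Replacing that slice with [98, 98, 89, 90, 81] (different length) produces [14, 16, 10, 98, 98, 89, 90, 81].

[14, 16, 10, 98, 98, 89, 90, 81]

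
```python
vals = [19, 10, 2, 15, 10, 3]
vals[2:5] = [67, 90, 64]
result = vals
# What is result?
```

vals starts as [19, 10, 2, 15, 10, 3] (length 6). The slice vals[2:5] covers indices [2, 3, 4] with values [2, 15, 10]. Replacing that slice with [67, 90, 64] (same length) produces [19, 10, 67, 90, 64, 3].

[19, 10, 67, 90, 64, 3]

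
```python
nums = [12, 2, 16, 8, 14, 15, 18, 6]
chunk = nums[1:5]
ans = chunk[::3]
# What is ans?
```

nums has length 8. The slice nums[1:5] selects indices [1, 2, 3, 4] (1->2, 2->16, 3->8, 4->14), giving [2, 16, 8, 14]. So chunk = [2, 16, 8, 14]. chunk has length 4. The slice chunk[::3] selects indices [0, 3] (0->2, 3->14), giving [2, 14].

[2, 14]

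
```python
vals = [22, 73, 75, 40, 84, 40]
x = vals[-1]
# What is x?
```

vals has length 6. Negative index -1 maps to positive index 6 + (-1) = 5. vals[5] = 40.

40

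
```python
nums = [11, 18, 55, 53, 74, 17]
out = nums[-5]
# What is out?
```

nums has length 6. Negative index -5 maps to positive index 6 + (-5) = 1. nums[1] = 18.

18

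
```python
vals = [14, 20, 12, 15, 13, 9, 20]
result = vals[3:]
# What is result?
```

vals has length 7. The slice vals[3:] selects indices [3, 4, 5, 6] (3->15, 4->13, 5->9, 6->20), giving [15, 13, 9, 20].

[15, 13, 9, 20]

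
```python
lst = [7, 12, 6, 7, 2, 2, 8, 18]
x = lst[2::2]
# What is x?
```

lst has length 8. The slice lst[2::2] selects indices [2, 4, 6] (2->6, 4->2, 6->8), giving [6, 2, 8].

[6, 2, 8]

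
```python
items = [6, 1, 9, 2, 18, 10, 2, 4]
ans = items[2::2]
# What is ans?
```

items has length 8. The slice items[2::2] selects indices [2, 4, 6] (2->9, 4->18, 6->2), giving [9, 18, 2].

[9, 18, 2]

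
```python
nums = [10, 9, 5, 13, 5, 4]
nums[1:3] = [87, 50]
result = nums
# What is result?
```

nums starts as [10, 9, 5, 13, 5, 4] (length 6). The slice nums[1:3] covers indices [1, 2] with values [9, 5]. Replacing that slice with [87, 50] (same length) produces [10, 87, 50, 13, 5, 4].

[10, 87, 50, 13, 5, 4]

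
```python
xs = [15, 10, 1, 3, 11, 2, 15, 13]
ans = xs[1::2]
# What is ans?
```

xs has length 8. The slice xs[1::2] selects indices [1, 3, 5, 7] (1->10, 3->3, 5->2, 7->13), giving [10, 3, 2, 13].

[10, 3, 2, 13]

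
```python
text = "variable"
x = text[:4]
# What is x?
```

text has length 8. The slice text[:4] selects indices [0, 1, 2, 3] (0->'v', 1->'a', 2->'r', 3->'i'), giving 'vari'.

'vari'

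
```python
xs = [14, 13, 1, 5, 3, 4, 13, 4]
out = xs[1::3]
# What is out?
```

xs has length 8. The slice xs[1::3] selects indices [1, 4, 7] (1->13, 4->3, 7->4), giving [13, 3, 4].

[13, 3, 4]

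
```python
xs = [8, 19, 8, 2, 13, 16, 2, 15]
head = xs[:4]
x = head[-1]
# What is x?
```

xs has length 8. The slice xs[:4] selects indices [0, 1, 2, 3] (0->8, 1->19, 2->8, 3->2), giving [8, 19, 8, 2]. So head = [8, 19, 8, 2]. Then head[-1] = 2.

2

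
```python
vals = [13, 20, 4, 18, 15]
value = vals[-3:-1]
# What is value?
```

vals has length 5. The slice vals[-3:-1] selects indices [2, 3] (2->4, 3->18), giving [4, 18].

[4, 18]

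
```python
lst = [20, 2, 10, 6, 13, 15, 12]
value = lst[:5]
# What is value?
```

lst has length 7. The slice lst[:5] selects indices [0, 1, 2, 3, 4] (0->20, 1->2, 2->10, 3->6, 4->13), giving [20, 2, 10, 6, 13].

[20, 2, 10, 6, 13]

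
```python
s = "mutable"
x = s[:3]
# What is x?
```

s has length 7. The slice s[:3] selects indices [0, 1, 2] (0->'m', 1->'u', 2->'t'), giving 'mut'.

'mut'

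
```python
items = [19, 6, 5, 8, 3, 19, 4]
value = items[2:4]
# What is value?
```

items has length 7. The slice items[2:4] selects indices [2, 3] (2->5, 3->8), giving [5, 8].

[5, 8]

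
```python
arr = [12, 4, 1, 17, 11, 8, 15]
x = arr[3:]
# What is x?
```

arr has length 7. The slice arr[3:] selects indices [3, 4, 5, 6] (3->17, 4->11, 5->8, 6->15), giving [17, 11, 8, 15].

[17, 11, 8, 15]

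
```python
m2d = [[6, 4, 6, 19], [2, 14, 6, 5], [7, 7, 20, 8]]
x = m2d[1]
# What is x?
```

m2d has 3 rows. Row 1 is [2, 14, 6, 5].

[2, 14, 6, 5]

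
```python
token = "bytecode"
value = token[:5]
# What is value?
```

token has length 8. The slice token[:5] selects indices [0, 1, 2, 3, 4] (0->'b', 1->'y', 2->'t', 3->'e', 4->'c'), giving 'bytec'.

'bytec'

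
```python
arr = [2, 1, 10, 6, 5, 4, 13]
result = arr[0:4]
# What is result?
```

arr has length 7. The slice arr[0:4] selects indices [0, 1, 2, 3] (0->2, 1->1, 2->10, 3->6), giving [2, 1, 10, 6].

[2, 1, 10, 6]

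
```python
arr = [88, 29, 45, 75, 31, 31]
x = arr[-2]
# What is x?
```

arr has length 6. Negative index -2 maps to positive index 6 + (-2) = 4. arr[4] = 31.

31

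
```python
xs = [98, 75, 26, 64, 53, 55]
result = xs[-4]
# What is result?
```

xs has length 6. Negative index -4 maps to positive index 6 + (-4) = 2. xs[2] = 26.

26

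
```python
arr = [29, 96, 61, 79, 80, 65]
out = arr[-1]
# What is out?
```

arr has length 6. Negative index -1 maps to positive index 6 + (-1) = 5. arr[5] = 65.

65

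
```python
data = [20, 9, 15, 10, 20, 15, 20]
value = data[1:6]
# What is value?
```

data has length 7. The slice data[1:6] selects indices [1, 2, 3, 4, 5] (1->9, 2->15, 3->10, 4->20, 5->15), giving [9, 15, 10, 20, 15].

[9, 15, 10, 20, 15]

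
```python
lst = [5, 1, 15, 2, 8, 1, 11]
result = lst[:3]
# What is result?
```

lst has length 7. The slice lst[:3] selects indices [0, 1, 2] (0->5, 1->1, 2->15), giving [5, 1, 15].

[5, 1, 15]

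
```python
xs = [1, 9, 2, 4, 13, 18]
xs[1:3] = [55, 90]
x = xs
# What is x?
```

xs starts as [1, 9, 2, 4, 13, 18] (length 6). The slice xs[1:3] covers indices [1, 2] with values [9, 2]. Replacing that slice with [55, 90] (same length) produces [1, 55, 90, 4, 13, 18].

[1, 55, 90, 4, 13, 18]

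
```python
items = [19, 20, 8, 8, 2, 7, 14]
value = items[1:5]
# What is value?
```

items has length 7. The slice items[1:5] selects indices [1, 2, 3, 4] (1->20, 2->8, 3->8, 4->2), giving [20, 8, 8, 2].

[20, 8, 8, 2]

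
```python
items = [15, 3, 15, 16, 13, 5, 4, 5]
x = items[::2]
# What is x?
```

items has length 8. The slice items[::2] selects indices [0, 2, 4, 6] (0->15, 2->15, 4->13, 6->4), giving [15, 15, 13, 4].

[15, 15, 13, 4]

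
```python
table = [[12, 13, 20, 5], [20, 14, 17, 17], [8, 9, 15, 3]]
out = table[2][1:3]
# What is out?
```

table[2] = [8, 9, 15, 3]. table[2] has length 4. The slice table[2][1:3] selects indices [1, 2] (1->9, 2->15), giving [9, 15].

[9, 15]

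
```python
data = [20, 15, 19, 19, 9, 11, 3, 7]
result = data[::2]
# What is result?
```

data has length 8. The slice data[::2] selects indices [0, 2, 4, 6] (0->20, 2->19, 4->9, 6->3), giving [20, 19, 9, 3].

[20, 19, 9, 3]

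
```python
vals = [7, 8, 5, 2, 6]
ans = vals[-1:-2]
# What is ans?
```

vals has length 5. The slice vals[-1:-2] resolves to an empty index range, so the result is [].

[]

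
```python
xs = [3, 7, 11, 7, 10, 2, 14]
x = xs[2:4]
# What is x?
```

xs has length 7. The slice xs[2:4] selects indices [2, 3] (2->11, 3->7), giving [11, 7].

[11, 7]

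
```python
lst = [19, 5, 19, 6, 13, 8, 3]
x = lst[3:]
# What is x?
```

lst has length 7. The slice lst[3:] selects indices [3, 4, 5, 6] (3->6, 4->13, 5->8, 6->3), giving [6, 13, 8, 3].

[6, 13, 8, 3]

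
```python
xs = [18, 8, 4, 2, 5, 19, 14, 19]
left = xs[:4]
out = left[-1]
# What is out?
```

xs has length 8. The slice xs[:4] selects indices [0, 1, 2, 3] (0->18, 1->8, 2->4, 3->2), giving [18, 8, 4, 2]. So left = [18, 8, 4, 2]. Then left[-1] = 2.

2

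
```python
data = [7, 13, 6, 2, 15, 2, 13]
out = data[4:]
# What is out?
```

data has length 7. The slice data[4:] selects indices [4, 5, 6] (4->15, 5->2, 6->13), giving [15, 2, 13].

[15, 2, 13]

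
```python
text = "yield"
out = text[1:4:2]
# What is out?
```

text has length 5. The slice text[1:4:2] selects indices [1, 3] (1->'i', 3->'l'), giving 'il'.

'il'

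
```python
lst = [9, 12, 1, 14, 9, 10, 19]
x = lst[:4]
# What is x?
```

lst has length 7. The slice lst[:4] selects indices [0, 1, 2, 3] (0->9, 1->12, 2->1, 3->14), giving [9, 12, 1, 14].

[9, 12, 1, 14]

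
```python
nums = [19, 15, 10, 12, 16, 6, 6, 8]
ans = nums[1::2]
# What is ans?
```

nums has length 8. The slice nums[1::2] selects indices [1, 3, 5, 7] (1->15, 3->12, 5->6, 7->8), giving [15, 12, 6, 8].

[15, 12, 6, 8]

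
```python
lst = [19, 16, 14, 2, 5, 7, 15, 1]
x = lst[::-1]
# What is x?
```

lst has length 8. The slice lst[::-1] selects indices [7, 6, 5, 4, 3, 2, 1, 0] (7->1, 6->15, 5->7, 4->5, 3->2, 2->14, 1->16, 0->19), giving [1, 15, 7, 5, 2, 14, 16, 19].

[1, 15, 7, 5, 2, 14, 16, 19]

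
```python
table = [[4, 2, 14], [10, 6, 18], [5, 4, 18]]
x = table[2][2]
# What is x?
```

table[2] = [5, 4, 18]. Taking column 2 of that row yields 18.

18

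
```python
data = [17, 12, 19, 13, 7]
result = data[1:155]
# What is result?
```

data has length 5. The slice data[1:155] selects indices [1, 2, 3, 4] (1->12, 2->19, 3->13, 4->7), giving [12, 19, 13, 7].

[12, 19, 13, 7]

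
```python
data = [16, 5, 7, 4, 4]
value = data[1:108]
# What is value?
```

data has length 5. The slice data[1:108] selects indices [1, 2, 3, 4] (1->5, 2->7, 3->4, 4->4), giving [5, 7, 4, 4].

[5, 7, 4, 4]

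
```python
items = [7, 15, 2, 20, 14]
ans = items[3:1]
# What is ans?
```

items has length 5. The slice items[3:1] resolves to an empty index range, so the result is [].

[]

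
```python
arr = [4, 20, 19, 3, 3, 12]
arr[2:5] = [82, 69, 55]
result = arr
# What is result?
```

arr starts as [4, 20, 19, 3, 3, 12] (length 6). The slice arr[2:5] covers indices [2, 3, 4] with values [19, 3, 3]. Replacing that slice with [82, 69, 55] (same length) produces [4, 20, 82, 69, 55, 12].

[4, 20, 82, 69, 55, 12]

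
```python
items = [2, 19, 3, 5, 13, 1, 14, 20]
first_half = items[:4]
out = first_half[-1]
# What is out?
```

items has length 8. The slice items[:4] selects indices [0, 1, 2, 3] (0->2, 1->19, 2->3, 3->5), giving [2, 19, 3, 5]. So first_half = [2, 19, 3, 5]. Then first_half[-1] = 5.

5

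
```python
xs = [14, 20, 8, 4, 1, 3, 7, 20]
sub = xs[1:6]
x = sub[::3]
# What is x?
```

xs has length 8. The slice xs[1:6] selects indices [1, 2, 3, 4, 5] (1->20, 2->8, 3->4, 4->1, 5->3), giving [20, 8, 4, 1, 3]. So sub = [20, 8, 4, 1, 3]. sub has length 5. The slice sub[::3] selects indices [0, 3] (0->20, 3->1), giving [20, 1].

[20, 1]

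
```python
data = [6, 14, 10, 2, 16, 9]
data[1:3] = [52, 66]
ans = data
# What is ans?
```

data starts as [6, 14, 10, 2, 16, 9] (length 6). The slice data[1:3] covers indices [1, 2] with values [14, 10]. Replacing that slice with [52, 66] (same length) produces [6, 52, 66, 2, 16, 9].

[6, 52, 66, 2, 16, 9]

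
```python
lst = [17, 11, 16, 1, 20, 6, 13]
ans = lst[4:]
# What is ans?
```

lst has length 7. The slice lst[4:] selects indices [4, 5, 6] (4->20, 5->6, 6->13), giving [20, 6, 13].

[20, 6, 13]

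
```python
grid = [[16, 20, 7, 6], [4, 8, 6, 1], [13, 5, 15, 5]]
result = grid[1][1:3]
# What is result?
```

grid[1] = [4, 8, 6, 1]. grid[1] has length 4. The slice grid[1][1:3] selects indices [1, 2] (1->8, 2->6), giving [8, 6].

[8, 6]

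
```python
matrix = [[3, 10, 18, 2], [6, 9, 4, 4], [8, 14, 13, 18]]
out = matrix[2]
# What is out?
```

matrix has 3 rows. Row 2 is [8, 14, 13, 18].

[8, 14, 13, 18]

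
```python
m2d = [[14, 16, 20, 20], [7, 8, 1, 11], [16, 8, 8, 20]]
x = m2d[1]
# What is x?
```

m2d has 3 rows. Row 1 is [7, 8, 1, 11].

[7, 8, 1, 11]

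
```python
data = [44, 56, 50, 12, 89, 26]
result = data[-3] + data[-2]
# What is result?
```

data has length 6. Negative index -3 maps to positive index 6 + (-3) = 3. data[3] = 12.
data has length 6. Negative index -2 maps to positive index 6 + (-2) = 4. data[4] = 89.
Sum: 12 + 89 = 101.

101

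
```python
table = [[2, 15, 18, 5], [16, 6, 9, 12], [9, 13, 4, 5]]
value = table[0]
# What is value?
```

table has 3 rows. Row 0 is [2, 15, 18, 5].

[2, 15, 18, 5]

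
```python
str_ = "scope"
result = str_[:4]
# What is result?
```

str_ has length 5. The slice str_[:4] selects indices [0, 1, 2, 3] (0->'s', 1->'c', 2->'o', 3->'p'), giving 'scop'.

'scop'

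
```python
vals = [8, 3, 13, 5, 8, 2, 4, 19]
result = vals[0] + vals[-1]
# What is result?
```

vals has length 8. vals[0] = 8.
vals has length 8. Negative index -1 maps to positive index 8 + (-1) = 7. vals[7] = 19.
Sum: 8 + 19 = 27.

27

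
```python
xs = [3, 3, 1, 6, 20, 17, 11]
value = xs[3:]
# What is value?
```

xs has length 7. The slice xs[3:] selects indices [3, 4, 5, 6] (3->6, 4->20, 5->17, 6->11), giving [6, 20, 17, 11].

[6, 20, 17, 11]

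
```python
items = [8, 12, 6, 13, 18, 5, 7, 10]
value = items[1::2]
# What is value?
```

items has length 8. The slice items[1::2] selects indices [1, 3, 5, 7] (1->12, 3->13, 5->5, 7->10), giving [12, 13, 5, 10].

[12, 13, 5, 10]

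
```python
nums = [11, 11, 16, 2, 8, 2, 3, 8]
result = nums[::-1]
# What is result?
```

nums has length 8. The slice nums[::-1] selects indices [7, 6, 5, 4, 3, 2, 1, 0] (7->8, 6->3, 5->2, 4->8, 3->2, 2->16, 1->11, 0->11), giving [8, 3, 2, 8, 2, 16, 11, 11].

[8, 3, 2, 8, 2, 16, 11, 11]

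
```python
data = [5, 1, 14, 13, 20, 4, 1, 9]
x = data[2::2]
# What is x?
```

data has length 8. The slice data[2::2] selects indices [2, 4, 6] (2->14, 4->20, 6->1), giving [14, 20, 1].

[14, 20, 1]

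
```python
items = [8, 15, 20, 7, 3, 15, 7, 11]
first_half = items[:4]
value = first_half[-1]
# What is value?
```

items has length 8. The slice items[:4] selects indices [0, 1, 2, 3] (0->8, 1->15, 2->20, 3->7), giving [8, 15, 20, 7]. So first_half = [8, 15, 20, 7]. Then first_half[-1] = 7.

7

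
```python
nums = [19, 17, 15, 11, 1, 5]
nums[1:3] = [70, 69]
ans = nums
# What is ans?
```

nums starts as [19, 17, 15, 11, 1, 5] (length 6). The slice nums[1:3] covers indices [1, 2] with values [17, 15]. Replacing that slice with [70, 69] (same length) produces [19, 70, 69, 11, 1, 5].

[19, 70, 69, 11, 1, 5]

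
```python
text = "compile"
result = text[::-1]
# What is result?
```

text has length 7. The slice text[::-1] selects indices [6, 5, 4, 3, 2, 1, 0] (6->'e', 5->'l', 4->'i', 3->'p', 2->'m', 1->'o', 0->'c'), giving 'elipmoc'.

'elipmoc'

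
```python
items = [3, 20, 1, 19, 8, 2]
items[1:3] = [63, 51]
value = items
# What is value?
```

items starts as [3, 20, 1, 19, 8, 2] (length 6). The slice items[1:3] covers indices [1, 2] with values [20, 1]. Replacing that slice with [63, 51] (same length) produces [3, 63, 51, 19, 8, 2].

[3, 63, 51, 19, 8, 2]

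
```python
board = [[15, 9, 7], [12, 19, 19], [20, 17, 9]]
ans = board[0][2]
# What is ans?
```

board[0] = [15, 9, 7]. Taking column 2 of that row yields 7.

7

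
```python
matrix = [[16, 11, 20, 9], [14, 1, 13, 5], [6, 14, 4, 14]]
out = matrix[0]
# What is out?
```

matrix has 3 rows. Row 0 is [16, 11, 20, 9].

[16, 11, 20, 9]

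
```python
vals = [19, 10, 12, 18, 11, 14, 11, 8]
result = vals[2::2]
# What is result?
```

vals has length 8. The slice vals[2::2] selects indices [2, 4, 6] (2->12, 4->11, 6->11), giving [12, 11, 11].

[12, 11, 11]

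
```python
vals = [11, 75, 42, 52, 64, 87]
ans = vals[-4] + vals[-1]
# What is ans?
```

vals has length 6. Negative index -4 maps to positive index 6 + (-4) = 2. vals[2] = 42.
vals has length 6. Negative index -1 maps to positive index 6 + (-1) = 5. vals[5] = 87.
Sum: 42 + 87 = 129.

129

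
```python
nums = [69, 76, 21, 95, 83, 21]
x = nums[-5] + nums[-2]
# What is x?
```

nums has length 6. Negative index -5 maps to positive index 6 + (-5) = 1. nums[1] = 76.
nums has length 6. Negative index -2 maps to positive index 6 + (-2) = 4. nums[4] = 83.
Sum: 76 + 83 = 159.

159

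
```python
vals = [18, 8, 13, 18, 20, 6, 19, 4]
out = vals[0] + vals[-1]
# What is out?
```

vals has length 8. vals[0] = 18.
vals has length 8. Negative index -1 maps to positive index 8 + (-1) = 7. vals[7] = 4.
Sum: 18 + 4 = 22.

22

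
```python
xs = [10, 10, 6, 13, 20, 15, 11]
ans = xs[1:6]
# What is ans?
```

xs has length 7. The slice xs[1:6] selects indices [1, 2, 3, 4, 5] (1->10, 2->6, 3->13, 4->20, 5->15), giving [10, 6, 13, 20, 15].

[10, 6, 13, 20, 15]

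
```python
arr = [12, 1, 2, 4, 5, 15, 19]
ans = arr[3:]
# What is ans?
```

arr has length 7. The slice arr[3:] selects indices [3, 4, 5, 6] (3->4, 4->5, 5->15, 6->19), giving [4, 5, 15, 19].

[4, 5, 15, 19]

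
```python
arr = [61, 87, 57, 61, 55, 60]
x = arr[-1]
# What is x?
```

arr has length 6. Negative index -1 maps to positive index 6 + (-1) = 5. arr[5] = 60.

60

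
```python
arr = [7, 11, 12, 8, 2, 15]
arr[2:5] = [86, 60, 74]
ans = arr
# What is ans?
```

arr starts as [7, 11, 12, 8, 2, 15] (length 6). The slice arr[2:5] covers indices [2, 3, 4] with values [12, 8, 2]. Replacing that slice with [86, 60, 74] (same length) produces [7, 11, 86, 60, 74, 15].

[7, 11, 86, 60, 74, 15]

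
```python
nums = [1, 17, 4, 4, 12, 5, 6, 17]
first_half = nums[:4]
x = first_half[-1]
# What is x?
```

nums has length 8. The slice nums[:4] selects indices [0, 1, 2, 3] (0->1, 1->17, 2->4, 3->4), giving [1, 17, 4, 4]. So first_half = [1, 17, 4, 4]. Then first_half[-1] = 4.

4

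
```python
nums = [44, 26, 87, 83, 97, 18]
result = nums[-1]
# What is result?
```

nums has length 6. Negative index -1 maps to positive index 6 + (-1) = 5. nums[5] = 18.

18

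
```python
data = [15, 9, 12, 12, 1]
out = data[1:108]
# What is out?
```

data has length 5. The slice data[1:108] selects indices [1, 2, 3, 4] (1->9, 2->12, 3->12, 4->1), giving [9, 12, 12, 1].

[9, 12, 12, 1]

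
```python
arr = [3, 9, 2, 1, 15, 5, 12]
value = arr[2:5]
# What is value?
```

arr has length 7. The slice arr[2:5] selects indices [2, 3, 4] (2->2, 3->1, 4->15), giving [2, 1, 15].

[2, 1, 15]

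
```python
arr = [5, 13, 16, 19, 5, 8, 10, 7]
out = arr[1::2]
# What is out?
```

arr has length 8. The slice arr[1::2] selects indices [1, 3, 5, 7] (1->13, 3->19, 5->8, 7->7), giving [13, 19, 8, 7].

[13, 19, 8, 7]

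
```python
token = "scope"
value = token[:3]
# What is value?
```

token has length 5. The slice token[:3] selects indices [0, 1, 2] (0->'s', 1->'c', 2->'o'), giving 'sco'.

'sco'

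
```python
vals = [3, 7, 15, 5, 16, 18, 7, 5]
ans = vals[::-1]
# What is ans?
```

vals has length 8. The slice vals[::-1] selects indices [7, 6, 5, 4, 3, 2, 1, 0] (7->5, 6->7, 5->18, 4->16, 3->5, 2->15, 1->7, 0->3), giving [5, 7, 18, 16, 5, 15, 7, 3].

[5, 7, 18, 16, 5, 15, 7, 3]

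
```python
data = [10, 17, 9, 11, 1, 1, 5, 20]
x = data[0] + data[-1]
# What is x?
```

data has length 8. data[0] = 10.
data has length 8. Negative index -1 maps to positive index 8 + (-1) = 7. data[7] = 20.
Sum: 10 + 20 = 30.

30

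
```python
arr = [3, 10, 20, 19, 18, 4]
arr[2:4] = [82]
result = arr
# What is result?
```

arr starts as [3, 10, 20, 19, 18, 4] (length 6). The slice arr[2:4] covers indices [2, 3] with values [20, 19]. Replacing that slice with [82] (different length) produces [3, 10, 82, 18, 4].

[3, 10, 82, 18, 4]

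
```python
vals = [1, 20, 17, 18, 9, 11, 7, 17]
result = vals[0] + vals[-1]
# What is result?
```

vals has length 8. vals[0] = 1.
vals has length 8. Negative index -1 maps to positive index 8 + (-1) = 7. vals[7] = 17.
Sum: 1 + 17 = 18.

18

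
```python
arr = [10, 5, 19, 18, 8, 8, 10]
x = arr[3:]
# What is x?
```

arr has length 7. The slice arr[3:] selects indices [3, 4, 5, 6] (3->18, 4->8, 5->8, 6->10), giving [18, 8, 8, 10].

[18, 8, 8, 10]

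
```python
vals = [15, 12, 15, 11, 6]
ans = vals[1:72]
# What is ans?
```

vals has length 5. The slice vals[1:72] selects indices [1, 2, 3, 4] (1->12, 2->15, 3->11, 4->6), giving [12, 15, 11, 6].

[12, 15, 11, 6]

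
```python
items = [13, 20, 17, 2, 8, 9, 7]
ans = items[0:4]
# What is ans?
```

items has length 7. The slice items[0:4] selects indices [0, 1, 2, 3] (0->13, 1->20, 2->17, 3->2), giving [13, 20, 17, 2].

[13, 20, 17, 2]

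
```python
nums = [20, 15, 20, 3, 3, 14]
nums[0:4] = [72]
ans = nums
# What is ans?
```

nums starts as [20, 15, 20, 3, 3, 14] (length 6). The slice nums[0:4] covers indices [0, 1, 2, 3] with values [20, 15, 20, 3]. Replacing that slice with [72] (different length) produces [72, 3, 14].

[72, 3, 14]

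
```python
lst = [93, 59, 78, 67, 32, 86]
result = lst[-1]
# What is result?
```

lst has length 6. Negative index -1 maps to positive index 6 + (-1) = 5. lst[5] = 86.

86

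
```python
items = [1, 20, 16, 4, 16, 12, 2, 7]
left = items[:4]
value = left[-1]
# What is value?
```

items has length 8. The slice items[:4] selects indices [0, 1, 2, 3] (0->1, 1->20, 2->16, 3->4), giving [1, 20, 16, 4]. So left = [1, 20, 16, 4]. Then left[-1] = 4.

4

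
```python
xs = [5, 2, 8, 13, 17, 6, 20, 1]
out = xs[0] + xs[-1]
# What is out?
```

xs has length 8. xs[0] = 5.
xs has length 8. Negative index -1 maps to positive index 8 + (-1) = 7. xs[7] = 1.
Sum: 5 + 1 = 6.

6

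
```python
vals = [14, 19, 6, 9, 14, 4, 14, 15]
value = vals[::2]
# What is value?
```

vals has length 8. The slice vals[::2] selects indices [0, 2, 4, 6] (0->14, 2->6, 4->14, 6->14), giving [14, 6, 14, 14].

[14, 6, 14, 14]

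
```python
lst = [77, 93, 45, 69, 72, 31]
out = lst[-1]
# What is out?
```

lst has length 6. Negative index -1 maps to positive index 6 + (-1) = 5. lst[5] = 31.

31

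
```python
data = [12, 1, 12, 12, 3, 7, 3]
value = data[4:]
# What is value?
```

data has length 7. The slice data[4:] selects indices [4, 5, 6] (4->3, 5->7, 6->3), giving [3, 7, 3].

[3, 7, 3]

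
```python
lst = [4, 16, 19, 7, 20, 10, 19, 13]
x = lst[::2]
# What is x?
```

lst has length 8. The slice lst[::2] selects indices [0, 2, 4, 6] (0->4, 2->19, 4->20, 6->19), giving [4, 19, 20, 19].

[4, 19, 20, 19]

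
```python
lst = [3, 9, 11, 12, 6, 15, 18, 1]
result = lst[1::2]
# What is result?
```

lst has length 8. The slice lst[1::2] selects indices [1, 3, 5, 7] (1->9, 3->12, 5->15, 7->1), giving [9, 12, 15, 1].

[9, 12, 15, 1]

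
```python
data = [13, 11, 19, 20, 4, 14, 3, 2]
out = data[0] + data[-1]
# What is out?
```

data has length 8. data[0] = 13.
data has length 8. Negative index -1 maps to positive index 8 + (-1) = 7. data[7] = 2.
Sum: 13 + 2 = 15.

15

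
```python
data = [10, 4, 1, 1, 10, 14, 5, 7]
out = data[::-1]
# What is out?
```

data has length 8. The slice data[::-1] selects indices [7, 6, 5, 4, 3, 2, 1, 0] (7->7, 6->5, 5->14, 4->10, 3->1, 2->1, 1->4, 0->10), giving [7, 5, 14, 10, 1, 1, 4, 10].

[7, 5, 14, 10, 1, 1, 4, 10]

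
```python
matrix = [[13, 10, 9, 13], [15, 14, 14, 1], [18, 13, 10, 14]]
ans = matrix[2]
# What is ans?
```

matrix has 3 rows. Row 2 is [18, 13, 10, 14].

[18, 13, 10, 14]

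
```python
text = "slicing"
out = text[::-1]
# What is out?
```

text has length 7. The slice text[::-1] selects indices [6, 5, 4, 3, 2, 1, 0] (6->'g', 5->'n', 4->'i', 3->'c', 2->'i', 1->'l', 0->'s'), giving 'gnicils'.

'gnicils'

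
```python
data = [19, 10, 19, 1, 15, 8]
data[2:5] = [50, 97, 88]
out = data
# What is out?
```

data starts as [19, 10, 19, 1, 15, 8] (length 6). The slice data[2:5] covers indices [2, 3, 4] with values [19, 1, 15]. Replacing that slice with [50, 97, 88] (same length) produces [19, 10, 50, 97, 88, 8].

[19, 10, 50, 97, 88, 8]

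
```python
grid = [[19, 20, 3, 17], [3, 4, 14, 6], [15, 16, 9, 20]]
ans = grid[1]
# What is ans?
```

grid has 3 rows. Row 1 is [3, 4, 14, 6].

[3, 4, 14, 6]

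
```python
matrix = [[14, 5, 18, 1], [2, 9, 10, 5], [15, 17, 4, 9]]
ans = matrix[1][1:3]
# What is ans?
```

matrix[1] = [2, 9, 10, 5]. matrix[1] has length 4. The slice matrix[1][1:3] selects indices [1, 2] (1->9, 2->10), giving [9, 10].

[9, 10]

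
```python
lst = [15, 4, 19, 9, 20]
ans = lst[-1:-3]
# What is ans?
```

lst has length 5. The slice lst[-1:-3] resolves to an empty index range, so the result is [].

[]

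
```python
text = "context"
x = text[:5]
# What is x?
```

text has length 7. The slice text[:5] selects indices [0, 1, 2, 3, 4] (0->'c', 1->'o', 2->'n', 3->'t', 4->'e'), giving 'conte'.

'conte'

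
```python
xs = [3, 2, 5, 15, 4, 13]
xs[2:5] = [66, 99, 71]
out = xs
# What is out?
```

xs starts as [3, 2, 5, 15, 4, 13] (length 6). The slice xs[2:5] covers indices [2, 3, 4] with values [5, 15, 4]. Replacing that slice with [66, 99, 71] (same length) produces [3, 2, 66, 99, 71, 13].

[3, 2, 66, 99, 71, 13]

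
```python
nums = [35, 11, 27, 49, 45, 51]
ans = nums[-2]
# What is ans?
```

nums has length 6. Negative index -2 maps to positive index 6 + (-2) = 4. nums[4] = 45.

45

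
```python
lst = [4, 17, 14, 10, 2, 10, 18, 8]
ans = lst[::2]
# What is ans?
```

lst has length 8. The slice lst[::2] selects indices [0, 2, 4, 6] (0->4, 2->14, 4->2, 6->18), giving [4, 14, 2, 18].

[4, 14, 2, 18]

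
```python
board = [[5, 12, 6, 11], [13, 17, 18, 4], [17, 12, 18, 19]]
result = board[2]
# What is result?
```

board has 3 rows. Row 2 is [17, 12, 18, 19].

[17, 12, 18, 19]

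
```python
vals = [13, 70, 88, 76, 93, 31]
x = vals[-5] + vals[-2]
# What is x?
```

vals has length 6. Negative index -5 maps to positive index 6 + (-5) = 1. vals[1] = 70.
vals has length 6. Negative index -2 maps to positive index 6 + (-2) = 4. vals[4] = 93.
Sum: 70 + 93 = 163.

163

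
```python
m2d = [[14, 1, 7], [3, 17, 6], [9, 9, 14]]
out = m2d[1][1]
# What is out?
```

m2d[1] = [3, 17, 6]. Taking column 1 of that row yields 17.

17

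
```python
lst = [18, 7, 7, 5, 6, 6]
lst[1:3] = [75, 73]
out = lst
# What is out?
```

lst starts as [18, 7, 7, 5, 6, 6] (length 6). The slice lst[1:3] covers indices [1, 2] with values [7, 7]. Replacing that slice with [75, 73] (same length) produces [18, 75, 73, 5, 6, 6].

[18, 75, 73, 5, 6, 6]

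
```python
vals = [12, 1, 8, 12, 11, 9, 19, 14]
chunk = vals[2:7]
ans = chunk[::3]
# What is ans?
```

vals has length 8. The slice vals[2:7] selects indices [2, 3, 4, 5, 6] (2->8, 3->12, 4->11, 5->9, 6->19), giving [8, 12, 11, 9, 19]. So chunk = [8, 12, 11, 9, 19]. chunk has length 5. The slice chunk[::3] selects indices [0, 3] (0->8, 3->9), giving [8, 9].

[8, 9]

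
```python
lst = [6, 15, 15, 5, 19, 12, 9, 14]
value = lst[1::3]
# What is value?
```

lst has length 8. The slice lst[1::3] selects indices [1, 4, 7] (1->15, 4->19, 7->14), giving [15, 19, 14].

[15, 19, 14]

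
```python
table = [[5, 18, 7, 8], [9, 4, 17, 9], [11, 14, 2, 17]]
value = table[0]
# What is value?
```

table has 3 rows. Row 0 is [5, 18, 7, 8].

[5, 18, 7, 8]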